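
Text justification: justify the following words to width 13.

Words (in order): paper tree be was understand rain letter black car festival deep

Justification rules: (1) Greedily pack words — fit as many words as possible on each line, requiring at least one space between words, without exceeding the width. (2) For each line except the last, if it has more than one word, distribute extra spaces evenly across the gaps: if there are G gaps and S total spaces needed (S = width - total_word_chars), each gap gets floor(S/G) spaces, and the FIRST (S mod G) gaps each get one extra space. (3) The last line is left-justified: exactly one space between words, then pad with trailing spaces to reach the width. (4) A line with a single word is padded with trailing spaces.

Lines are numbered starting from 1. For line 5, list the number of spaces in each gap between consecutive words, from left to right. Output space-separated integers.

Line 1: ['paper', 'tree', 'be'] (min_width=13, slack=0)
Line 2: ['was'] (min_width=3, slack=10)
Line 3: ['understand'] (min_width=10, slack=3)
Line 4: ['rain', 'letter'] (min_width=11, slack=2)
Line 5: ['black', 'car'] (min_width=9, slack=4)
Line 6: ['festival', 'deep'] (min_width=13, slack=0)

Answer: 5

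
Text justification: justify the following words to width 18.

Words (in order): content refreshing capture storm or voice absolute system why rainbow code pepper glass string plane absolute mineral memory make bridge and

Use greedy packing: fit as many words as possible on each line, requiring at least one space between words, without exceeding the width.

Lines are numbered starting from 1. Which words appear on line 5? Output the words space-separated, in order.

Line 1: ['content', 'refreshing'] (min_width=18, slack=0)
Line 2: ['capture', 'storm', 'or'] (min_width=16, slack=2)
Line 3: ['voice', 'absolute'] (min_width=14, slack=4)
Line 4: ['system', 'why', 'rainbow'] (min_width=18, slack=0)
Line 5: ['code', 'pepper', 'glass'] (min_width=17, slack=1)
Line 6: ['string', 'plane'] (min_width=12, slack=6)
Line 7: ['absolute', 'mineral'] (min_width=16, slack=2)
Line 8: ['memory', 'make', 'bridge'] (min_width=18, slack=0)
Line 9: ['and'] (min_width=3, slack=15)

Answer: code pepper glass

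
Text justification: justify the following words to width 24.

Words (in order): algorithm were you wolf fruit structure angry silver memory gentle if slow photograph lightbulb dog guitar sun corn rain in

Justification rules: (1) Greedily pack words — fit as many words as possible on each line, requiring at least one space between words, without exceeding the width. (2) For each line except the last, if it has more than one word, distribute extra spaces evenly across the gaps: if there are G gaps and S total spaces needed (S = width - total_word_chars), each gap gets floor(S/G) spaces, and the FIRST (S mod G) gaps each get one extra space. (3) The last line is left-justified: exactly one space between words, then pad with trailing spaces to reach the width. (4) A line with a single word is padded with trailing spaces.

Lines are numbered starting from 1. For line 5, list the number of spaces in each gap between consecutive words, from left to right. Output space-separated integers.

Line 1: ['algorithm', 'were', 'you', 'wolf'] (min_width=23, slack=1)
Line 2: ['fruit', 'structure', 'angry'] (min_width=21, slack=3)
Line 3: ['silver', 'memory', 'gentle', 'if'] (min_width=23, slack=1)
Line 4: ['slow', 'photograph'] (min_width=15, slack=9)
Line 5: ['lightbulb', 'dog', 'guitar', 'sun'] (min_width=24, slack=0)
Line 6: ['corn', 'rain', 'in'] (min_width=12, slack=12)

Answer: 1 1 1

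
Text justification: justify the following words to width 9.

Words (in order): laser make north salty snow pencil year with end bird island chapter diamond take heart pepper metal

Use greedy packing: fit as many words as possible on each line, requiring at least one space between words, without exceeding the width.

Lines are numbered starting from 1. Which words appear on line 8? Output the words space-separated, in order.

Line 1: ['laser'] (min_width=5, slack=4)
Line 2: ['make'] (min_width=4, slack=5)
Line 3: ['north'] (min_width=5, slack=4)
Line 4: ['salty'] (min_width=5, slack=4)
Line 5: ['snow'] (min_width=4, slack=5)
Line 6: ['pencil'] (min_width=6, slack=3)
Line 7: ['year', 'with'] (min_width=9, slack=0)
Line 8: ['end', 'bird'] (min_width=8, slack=1)
Line 9: ['island'] (min_width=6, slack=3)
Line 10: ['chapter'] (min_width=7, slack=2)
Line 11: ['diamond'] (min_width=7, slack=2)
Line 12: ['take'] (min_width=4, slack=5)
Line 13: ['heart'] (min_width=5, slack=4)
Line 14: ['pepper'] (min_width=6, slack=3)
Line 15: ['metal'] (min_width=5, slack=4)

Answer: end bird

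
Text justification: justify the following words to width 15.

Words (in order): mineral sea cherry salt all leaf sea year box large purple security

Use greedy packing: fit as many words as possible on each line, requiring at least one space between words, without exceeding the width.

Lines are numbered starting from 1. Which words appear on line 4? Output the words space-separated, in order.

Answer: box large

Derivation:
Line 1: ['mineral', 'sea'] (min_width=11, slack=4)
Line 2: ['cherry', 'salt', 'all'] (min_width=15, slack=0)
Line 3: ['leaf', 'sea', 'year'] (min_width=13, slack=2)
Line 4: ['box', 'large'] (min_width=9, slack=6)
Line 5: ['purple', 'security'] (min_width=15, slack=0)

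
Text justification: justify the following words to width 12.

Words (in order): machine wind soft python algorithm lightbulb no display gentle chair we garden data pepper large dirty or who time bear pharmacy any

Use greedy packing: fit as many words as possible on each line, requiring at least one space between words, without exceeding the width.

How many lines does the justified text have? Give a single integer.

Answer: 12

Derivation:
Line 1: ['machine', 'wind'] (min_width=12, slack=0)
Line 2: ['soft', 'python'] (min_width=11, slack=1)
Line 3: ['algorithm'] (min_width=9, slack=3)
Line 4: ['lightbulb', 'no'] (min_width=12, slack=0)
Line 5: ['display'] (min_width=7, slack=5)
Line 6: ['gentle', 'chair'] (min_width=12, slack=0)
Line 7: ['we', 'garden'] (min_width=9, slack=3)
Line 8: ['data', 'pepper'] (min_width=11, slack=1)
Line 9: ['large', 'dirty'] (min_width=11, slack=1)
Line 10: ['or', 'who', 'time'] (min_width=11, slack=1)
Line 11: ['bear'] (min_width=4, slack=8)
Line 12: ['pharmacy', 'any'] (min_width=12, slack=0)
Total lines: 12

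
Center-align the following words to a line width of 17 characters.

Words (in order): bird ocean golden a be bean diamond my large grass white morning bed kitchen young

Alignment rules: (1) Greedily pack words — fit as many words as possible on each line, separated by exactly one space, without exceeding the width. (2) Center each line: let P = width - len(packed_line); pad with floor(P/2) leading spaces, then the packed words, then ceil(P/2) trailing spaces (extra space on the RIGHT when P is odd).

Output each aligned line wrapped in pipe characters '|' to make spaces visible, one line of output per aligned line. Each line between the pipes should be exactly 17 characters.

Line 1: ['bird', 'ocean', 'golden'] (min_width=17, slack=0)
Line 2: ['a', 'be', 'bean', 'diamond'] (min_width=17, slack=0)
Line 3: ['my', 'large', 'grass'] (min_width=14, slack=3)
Line 4: ['white', 'morning', 'bed'] (min_width=17, slack=0)
Line 5: ['kitchen', 'young'] (min_width=13, slack=4)

Answer: |bird ocean golden|
|a be bean diamond|
| my large grass  |
|white morning bed|
|  kitchen young  |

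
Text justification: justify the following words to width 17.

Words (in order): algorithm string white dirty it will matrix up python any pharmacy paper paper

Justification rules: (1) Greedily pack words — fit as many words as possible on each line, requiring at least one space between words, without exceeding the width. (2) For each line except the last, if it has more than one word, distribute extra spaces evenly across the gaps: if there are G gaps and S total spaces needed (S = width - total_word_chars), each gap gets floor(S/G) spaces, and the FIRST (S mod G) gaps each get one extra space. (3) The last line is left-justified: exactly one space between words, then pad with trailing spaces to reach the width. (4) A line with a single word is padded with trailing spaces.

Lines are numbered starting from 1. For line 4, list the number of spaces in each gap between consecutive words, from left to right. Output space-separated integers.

Answer: 8

Derivation:
Line 1: ['algorithm', 'string'] (min_width=16, slack=1)
Line 2: ['white', 'dirty', 'it'] (min_width=14, slack=3)
Line 3: ['will', 'matrix', 'up'] (min_width=14, slack=3)
Line 4: ['python', 'any'] (min_width=10, slack=7)
Line 5: ['pharmacy', 'paper'] (min_width=14, slack=3)
Line 6: ['paper'] (min_width=5, slack=12)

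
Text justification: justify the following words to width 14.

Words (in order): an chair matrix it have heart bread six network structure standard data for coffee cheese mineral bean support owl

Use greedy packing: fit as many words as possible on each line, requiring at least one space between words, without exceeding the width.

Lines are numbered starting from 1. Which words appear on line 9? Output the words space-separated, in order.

Line 1: ['an', 'chair'] (min_width=8, slack=6)
Line 2: ['matrix', 'it', 'have'] (min_width=14, slack=0)
Line 3: ['heart', 'bread'] (min_width=11, slack=3)
Line 4: ['six', 'network'] (min_width=11, slack=3)
Line 5: ['structure'] (min_width=9, slack=5)
Line 6: ['standard', 'data'] (min_width=13, slack=1)
Line 7: ['for', 'coffee'] (min_width=10, slack=4)
Line 8: ['cheese', 'mineral'] (min_width=14, slack=0)
Line 9: ['bean', 'support'] (min_width=12, slack=2)
Line 10: ['owl'] (min_width=3, slack=11)

Answer: bean support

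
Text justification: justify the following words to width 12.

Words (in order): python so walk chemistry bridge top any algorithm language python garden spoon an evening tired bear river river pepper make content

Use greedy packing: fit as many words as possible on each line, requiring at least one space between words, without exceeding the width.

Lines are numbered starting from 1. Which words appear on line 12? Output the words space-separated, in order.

Answer: river river

Derivation:
Line 1: ['python', 'so'] (min_width=9, slack=3)
Line 2: ['walk'] (min_width=4, slack=8)
Line 3: ['chemistry'] (min_width=9, slack=3)
Line 4: ['bridge', 'top'] (min_width=10, slack=2)
Line 5: ['any'] (min_width=3, slack=9)
Line 6: ['algorithm'] (min_width=9, slack=3)
Line 7: ['language'] (min_width=8, slack=4)
Line 8: ['python'] (min_width=6, slack=6)
Line 9: ['garden', 'spoon'] (min_width=12, slack=0)
Line 10: ['an', 'evening'] (min_width=10, slack=2)
Line 11: ['tired', 'bear'] (min_width=10, slack=2)
Line 12: ['river', 'river'] (min_width=11, slack=1)
Line 13: ['pepper', 'make'] (min_width=11, slack=1)
Line 14: ['content'] (min_width=7, slack=5)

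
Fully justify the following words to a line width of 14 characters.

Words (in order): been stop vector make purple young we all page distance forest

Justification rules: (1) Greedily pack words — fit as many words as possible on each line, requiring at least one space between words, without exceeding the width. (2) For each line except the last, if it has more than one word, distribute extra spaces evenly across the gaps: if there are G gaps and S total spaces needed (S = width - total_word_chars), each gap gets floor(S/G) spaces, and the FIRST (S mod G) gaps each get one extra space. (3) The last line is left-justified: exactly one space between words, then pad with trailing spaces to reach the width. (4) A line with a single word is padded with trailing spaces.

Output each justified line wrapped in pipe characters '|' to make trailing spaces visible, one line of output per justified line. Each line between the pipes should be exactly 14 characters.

Line 1: ['been', 'stop'] (min_width=9, slack=5)
Line 2: ['vector', 'make'] (min_width=11, slack=3)
Line 3: ['purple', 'young'] (min_width=12, slack=2)
Line 4: ['we', 'all', 'page'] (min_width=11, slack=3)
Line 5: ['distance'] (min_width=8, slack=6)
Line 6: ['forest'] (min_width=6, slack=8)

Answer: |been      stop|
|vector    make|
|purple   young|
|we   all  page|
|distance      |
|forest        |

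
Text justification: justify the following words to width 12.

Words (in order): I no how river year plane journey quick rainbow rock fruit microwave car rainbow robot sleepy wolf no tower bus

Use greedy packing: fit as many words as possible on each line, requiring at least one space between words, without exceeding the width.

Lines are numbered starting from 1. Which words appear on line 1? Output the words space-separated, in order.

Answer: I no how

Derivation:
Line 1: ['I', 'no', 'how'] (min_width=8, slack=4)
Line 2: ['river', 'year'] (min_width=10, slack=2)
Line 3: ['plane'] (min_width=5, slack=7)
Line 4: ['journey'] (min_width=7, slack=5)
Line 5: ['quick'] (min_width=5, slack=7)
Line 6: ['rainbow', 'rock'] (min_width=12, slack=0)
Line 7: ['fruit'] (min_width=5, slack=7)
Line 8: ['microwave'] (min_width=9, slack=3)
Line 9: ['car', 'rainbow'] (min_width=11, slack=1)
Line 10: ['robot', 'sleepy'] (min_width=12, slack=0)
Line 11: ['wolf', 'no'] (min_width=7, slack=5)
Line 12: ['tower', 'bus'] (min_width=9, slack=3)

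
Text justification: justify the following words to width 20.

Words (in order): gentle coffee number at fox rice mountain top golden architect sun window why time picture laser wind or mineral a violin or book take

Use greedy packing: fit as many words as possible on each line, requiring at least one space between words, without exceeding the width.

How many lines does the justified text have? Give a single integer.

Answer: 7

Derivation:
Line 1: ['gentle', 'coffee', 'number'] (min_width=20, slack=0)
Line 2: ['at', 'fox', 'rice', 'mountain'] (min_width=20, slack=0)
Line 3: ['top', 'golden', 'architect'] (min_width=20, slack=0)
Line 4: ['sun', 'window', 'why', 'time'] (min_width=19, slack=1)
Line 5: ['picture', 'laser', 'wind'] (min_width=18, slack=2)
Line 6: ['or', 'mineral', 'a', 'violin'] (min_width=19, slack=1)
Line 7: ['or', 'book', 'take'] (min_width=12, slack=8)
Total lines: 7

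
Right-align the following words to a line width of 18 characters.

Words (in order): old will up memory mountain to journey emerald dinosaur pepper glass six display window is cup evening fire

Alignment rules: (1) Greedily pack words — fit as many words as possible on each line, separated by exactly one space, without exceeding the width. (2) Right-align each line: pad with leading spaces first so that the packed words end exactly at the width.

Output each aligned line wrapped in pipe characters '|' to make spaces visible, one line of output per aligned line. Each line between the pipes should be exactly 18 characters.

Answer: |old will up memory|
|       mountain to|
|   journey emerald|
|   dinosaur pepper|
| glass six display|
|     window is cup|
|      evening fire|

Derivation:
Line 1: ['old', 'will', 'up', 'memory'] (min_width=18, slack=0)
Line 2: ['mountain', 'to'] (min_width=11, slack=7)
Line 3: ['journey', 'emerald'] (min_width=15, slack=3)
Line 4: ['dinosaur', 'pepper'] (min_width=15, slack=3)
Line 5: ['glass', 'six', 'display'] (min_width=17, slack=1)
Line 6: ['window', 'is', 'cup'] (min_width=13, slack=5)
Line 7: ['evening', 'fire'] (min_width=12, slack=6)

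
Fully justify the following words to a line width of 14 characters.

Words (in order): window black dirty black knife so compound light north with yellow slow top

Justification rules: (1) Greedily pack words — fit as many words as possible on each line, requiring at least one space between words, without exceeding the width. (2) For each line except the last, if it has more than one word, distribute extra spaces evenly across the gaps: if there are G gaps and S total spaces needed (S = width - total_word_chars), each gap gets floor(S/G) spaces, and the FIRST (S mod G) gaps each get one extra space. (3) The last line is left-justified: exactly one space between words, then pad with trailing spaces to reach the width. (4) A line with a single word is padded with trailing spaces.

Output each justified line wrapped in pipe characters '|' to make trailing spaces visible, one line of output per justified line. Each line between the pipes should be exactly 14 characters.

Answer: |window   black|
|dirty    black|
|knife       so|
|compound light|
|north     with|
|yellow    slow|
|top           |

Derivation:
Line 1: ['window', 'black'] (min_width=12, slack=2)
Line 2: ['dirty', 'black'] (min_width=11, slack=3)
Line 3: ['knife', 'so'] (min_width=8, slack=6)
Line 4: ['compound', 'light'] (min_width=14, slack=0)
Line 5: ['north', 'with'] (min_width=10, slack=4)
Line 6: ['yellow', 'slow'] (min_width=11, slack=3)
Line 7: ['top'] (min_width=3, slack=11)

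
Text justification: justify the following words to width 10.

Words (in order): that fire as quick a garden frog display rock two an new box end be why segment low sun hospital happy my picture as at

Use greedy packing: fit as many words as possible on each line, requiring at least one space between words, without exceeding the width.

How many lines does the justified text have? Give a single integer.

Line 1: ['that', 'fire'] (min_width=9, slack=1)
Line 2: ['as', 'quick', 'a'] (min_width=10, slack=0)
Line 3: ['garden'] (min_width=6, slack=4)
Line 4: ['frog'] (min_width=4, slack=6)
Line 5: ['display'] (min_width=7, slack=3)
Line 6: ['rock', 'two'] (min_width=8, slack=2)
Line 7: ['an', 'new', 'box'] (min_width=10, slack=0)
Line 8: ['end', 'be', 'why'] (min_width=10, slack=0)
Line 9: ['segment'] (min_width=7, slack=3)
Line 10: ['low', 'sun'] (min_width=7, slack=3)
Line 11: ['hospital'] (min_width=8, slack=2)
Line 12: ['happy', 'my'] (min_width=8, slack=2)
Line 13: ['picture', 'as'] (min_width=10, slack=0)
Line 14: ['at'] (min_width=2, slack=8)
Total lines: 14

Answer: 14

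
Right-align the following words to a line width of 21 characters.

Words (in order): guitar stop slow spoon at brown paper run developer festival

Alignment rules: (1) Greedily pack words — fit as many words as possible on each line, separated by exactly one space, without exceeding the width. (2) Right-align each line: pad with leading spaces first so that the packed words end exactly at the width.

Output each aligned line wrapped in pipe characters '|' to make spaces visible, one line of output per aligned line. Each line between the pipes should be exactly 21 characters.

Line 1: ['guitar', 'stop', 'slow'] (min_width=16, slack=5)
Line 2: ['spoon', 'at', 'brown', 'paper'] (min_width=20, slack=1)
Line 3: ['run', 'developer'] (min_width=13, slack=8)
Line 4: ['festival'] (min_width=8, slack=13)

Answer: |     guitar stop slow|
| spoon at brown paper|
|        run developer|
|             festival|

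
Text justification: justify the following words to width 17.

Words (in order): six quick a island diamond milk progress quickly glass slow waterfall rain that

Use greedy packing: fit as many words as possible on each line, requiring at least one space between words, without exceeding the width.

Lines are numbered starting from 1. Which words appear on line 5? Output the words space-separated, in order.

Answer: slow waterfall

Derivation:
Line 1: ['six', 'quick', 'a'] (min_width=11, slack=6)
Line 2: ['island', 'diamond'] (min_width=14, slack=3)
Line 3: ['milk', 'progress'] (min_width=13, slack=4)
Line 4: ['quickly', 'glass'] (min_width=13, slack=4)
Line 5: ['slow', 'waterfall'] (min_width=14, slack=3)
Line 6: ['rain', 'that'] (min_width=9, slack=8)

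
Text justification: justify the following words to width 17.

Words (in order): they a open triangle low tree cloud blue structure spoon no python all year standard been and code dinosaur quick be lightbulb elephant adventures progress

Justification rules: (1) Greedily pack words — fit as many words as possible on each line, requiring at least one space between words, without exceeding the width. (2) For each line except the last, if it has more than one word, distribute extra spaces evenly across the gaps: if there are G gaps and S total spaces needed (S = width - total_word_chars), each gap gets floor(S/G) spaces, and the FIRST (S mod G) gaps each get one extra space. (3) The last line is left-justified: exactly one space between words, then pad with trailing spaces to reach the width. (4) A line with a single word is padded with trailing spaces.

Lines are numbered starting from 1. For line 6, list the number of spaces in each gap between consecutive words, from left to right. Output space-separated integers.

Answer: 5

Derivation:
Line 1: ['they', 'a', 'open'] (min_width=11, slack=6)
Line 2: ['triangle', 'low', 'tree'] (min_width=17, slack=0)
Line 3: ['cloud', 'blue'] (min_width=10, slack=7)
Line 4: ['structure', 'spoon'] (min_width=15, slack=2)
Line 5: ['no', 'python', 'all'] (min_width=13, slack=4)
Line 6: ['year', 'standard'] (min_width=13, slack=4)
Line 7: ['been', 'and', 'code'] (min_width=13, slack=4)
Line 8: ['dinosaur', 'quick', 'be'] (min_width=17, slack=0)
Line 9: ['lightbulb'] (min_width=9, slack=8)
Line 10: ['elephant'] (min_width=8, slack=9)
Line 11: ['adventures'] (min_width=10, slack=7)
Line 12: ['progress'] (min_width=8, slack=9)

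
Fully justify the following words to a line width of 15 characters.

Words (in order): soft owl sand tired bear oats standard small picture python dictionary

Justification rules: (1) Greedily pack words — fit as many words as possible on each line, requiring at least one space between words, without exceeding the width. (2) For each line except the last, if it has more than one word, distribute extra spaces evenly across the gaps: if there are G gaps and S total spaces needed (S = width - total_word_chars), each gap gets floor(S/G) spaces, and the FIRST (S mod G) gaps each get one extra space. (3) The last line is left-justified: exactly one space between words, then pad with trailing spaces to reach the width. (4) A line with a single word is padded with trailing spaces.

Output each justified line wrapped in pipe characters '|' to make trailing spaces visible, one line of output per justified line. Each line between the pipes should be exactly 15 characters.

Line 1: ['soft', 'owl', 'sand'] (min_width=13, slack=2)
Line 2: ['tired', 'bear', 'oats'] (min_width=15, slack=0)
Line 3: ['standard', 'small'] (min_width=14, slack=1)
Line 4: ['picture', 'python'] (min_width=14, slack=1)
Line 5: ['dictionary'] (min_width=10, slack=5)

Answer: |soft  owl  sand|
|tired bear oats|
|standard  small|
|picture  python|
|dictionary     |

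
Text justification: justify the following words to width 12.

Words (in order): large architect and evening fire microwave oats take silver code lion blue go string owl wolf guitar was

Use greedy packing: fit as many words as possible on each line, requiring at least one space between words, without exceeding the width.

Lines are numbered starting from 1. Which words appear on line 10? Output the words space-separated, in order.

Line 1: ['large'] (min_width=5, slack=7)
Line 2: ['architect'] (min_width=9, slack=3)
Line 3: ['and', 'evening'] (min_width=11, slack=1)
Line 4: ['fire'] (min_width=4, slack=8)
Line 5: ['microwave'] (min_width=9, slack=3)
Line 6: ['oats', 'take'] (min_width=9, slack=3)
Line 7: ['silver', 'code'] (min_width=11, slack=1)
Line 8: ['lion', 'blue', 'go'] (min_width=12, slack=0)
Line 9: ['string', 'owl'] (min_width=10, slack=2)
Line 10: ['wolf', 'guitar'] (min_width=11, slack=1)
Line 11: ['was'] (min_width=3, slack=9)

Answer: wolf guitar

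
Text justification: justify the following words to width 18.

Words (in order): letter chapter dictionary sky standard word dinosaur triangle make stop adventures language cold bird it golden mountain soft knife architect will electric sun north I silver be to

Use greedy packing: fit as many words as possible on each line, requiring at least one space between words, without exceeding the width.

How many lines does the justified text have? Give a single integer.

Line 1: ['letter', 'chapter'] (min_width=14, slack=4)
Line 2: ['dictionary', 'sky'] (min_width=14, slack=4)
Line 3: ['standard', 'word'] (min_width=13, slack=5)
Line 4: ['dinosaur', 'triangle'] (min_width=17, slack=1)
Line 5: ['make', 'stop'] (min_width=9, slack=9)
Line 6: ['adventures'] (min_width=10, slack=8)
Line 7: ['language', 'cold', 'bird'] (min_width=18, slack=0)
Line 8: ['it', 'golden', 'mountain'] (min_width=18, slack=0)
Line 9: ['soft', 'knife'] (min_width=10, slack=8)
Line 10: ['architect', 'will'] (min_width=14, slack=4)
Line 11: ['electric', 'sun', 'north'] (min_width=18, slack=0)
Line 12: ['I', 'silver', 'be', 'to'] (min_width=14, slack=4)
Total lines: 12

Answer: 12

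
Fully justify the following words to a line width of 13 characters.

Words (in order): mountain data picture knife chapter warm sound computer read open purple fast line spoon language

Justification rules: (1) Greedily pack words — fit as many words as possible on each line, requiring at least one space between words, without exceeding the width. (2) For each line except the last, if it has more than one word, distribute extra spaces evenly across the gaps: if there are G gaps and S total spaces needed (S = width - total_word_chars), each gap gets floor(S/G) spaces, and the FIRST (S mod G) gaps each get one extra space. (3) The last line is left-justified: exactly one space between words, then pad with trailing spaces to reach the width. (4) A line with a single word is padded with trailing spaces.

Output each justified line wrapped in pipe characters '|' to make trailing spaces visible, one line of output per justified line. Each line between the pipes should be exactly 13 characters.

Line 1: ['mountain', 'data'] (min_width=13, slack=0)
Line 2: ['picture', 'knife'] (min_width=13, slack=0)
Line 3: ['chapter', 'warm'] (min_width=12, slack=1)
Line 4: ['sound'] (min_width=5, slack=8)
Line 5: ['computer', 'read'] (min_width=13, slack=0)
Line 6: ['open', 'purple'] (min_width=11, slack=2)
Line 7: ['fast', 'line'] (min_width=9, slack=4)
Line 8: ['spoon'] (min_width=5, slack=8)
Line 9: ['language'] (min_width=8, slack=5)

Answer: |mountain data|
|picture knife|
|chapter  warm|
|sound        |
|computer read|
|open   purple|
|fast     line|
|spoon        |
|language     |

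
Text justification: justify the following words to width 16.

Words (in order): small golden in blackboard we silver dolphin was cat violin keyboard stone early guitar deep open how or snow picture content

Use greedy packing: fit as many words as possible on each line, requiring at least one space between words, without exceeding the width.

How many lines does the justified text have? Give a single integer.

Line 1: ['small', 'golden', 'in'] (min_width=15, slack=1)
Line 2: ['blackboard', 'we'] (min_width=13, slack=3)
Line 3: ['silver', 'dolphin'] (min_width=14, slack=2)
Line 4: ['was', 'cat', 'violin'] (min_width=14, slack=2)
Line 5: ['keyboard', 'stone'] (min_width=14, slack=2)
Line 6: ['early', 'guitar'] (min_width=12, slack=4)
Line 7: ['deep', 'open', 'how', 'or'] (min_width=16, slack=0)
Line 8: ['snow', 'picture'] (min_width=12, slack=4)
Line 9: ['content'] (min_width=7, slack=9)
Total lines: 9

Answer: 9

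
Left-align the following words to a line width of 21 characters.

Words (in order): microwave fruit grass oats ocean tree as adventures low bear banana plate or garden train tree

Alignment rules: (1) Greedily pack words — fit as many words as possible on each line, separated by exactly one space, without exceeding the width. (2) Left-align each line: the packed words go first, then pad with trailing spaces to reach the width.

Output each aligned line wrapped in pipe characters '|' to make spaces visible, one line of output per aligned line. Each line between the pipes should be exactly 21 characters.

Answer: |microwave fruit grass|
|oats ocean tree as   |
|adventures low bear  |
|banana plate or      |
|garden train tree    |

Derivation:
Line 1: ['microwave', 'fruit', 'grass'] (min_width=21, slack=0)
Line 2: ['oats', 'ocean', 'tree', 'as'] (min_width=18, slack=3)
Line 3: ['adventures', 'low', 'bear'] (min_width=19, slack=2)
Line 4: ['banana', 'plate', 'or'] (min_width=15, slack=6)
Line 5: ['garden', 'train', 'tree'] (min_width=17, slack=4)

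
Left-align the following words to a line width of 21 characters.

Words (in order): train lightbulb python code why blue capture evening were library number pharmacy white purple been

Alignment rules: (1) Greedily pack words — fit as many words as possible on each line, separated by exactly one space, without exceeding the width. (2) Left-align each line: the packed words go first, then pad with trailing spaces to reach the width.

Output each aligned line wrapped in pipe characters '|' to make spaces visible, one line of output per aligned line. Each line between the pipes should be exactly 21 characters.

Answer: |train lightbulb      |
|python code why blue |
|capture evening were |
|library number       |
|pharmacy white purple|
|been                 |

Derivation:
Line 1: ['train', 'lightbulb'] (min_width=15, slack=6)
Line 2: ['python', 'code', 'why', 'blue'] (min_width=20, slack=1)
Line 3: ['capture', 'evening', 'were'] (min_width=20, slack=1)
Line 4: ['library', 'number'] (min_width=14, slack=7)
Line 5: ['pharmacy', 'white', 'purple'] (min_width=21, slack=0)
Line 6: ['been'] (min_width=4, slack=17)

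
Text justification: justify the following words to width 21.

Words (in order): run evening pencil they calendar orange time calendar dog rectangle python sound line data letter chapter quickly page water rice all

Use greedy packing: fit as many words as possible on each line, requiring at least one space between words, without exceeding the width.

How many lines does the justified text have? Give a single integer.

Line 1: ['run', 'evening', 'pencil'] (min_width=18, slack=3)
Line 2: ['they', 'calendar', 'orange'] (min_width=20, slack=1)
Line 3: ['time', 'calendar', 'dog'] (min_width=17, slack=4)
Line 4: ['rectangle', 'python'] (min_width=16, slack=5)
Line 5: ['sound', 'line', 'data'] (min_width=15, slack=6)
Line 6: ['letter', 'chapter'] (min_width=14, slack=7)
Line 7: ['quickly', 'page', 'water'] (min_width=18, slack=3)
Line 8: ['rice', 'all'] (min_width=8, slack=13)
Total lines: 8

Answer: 8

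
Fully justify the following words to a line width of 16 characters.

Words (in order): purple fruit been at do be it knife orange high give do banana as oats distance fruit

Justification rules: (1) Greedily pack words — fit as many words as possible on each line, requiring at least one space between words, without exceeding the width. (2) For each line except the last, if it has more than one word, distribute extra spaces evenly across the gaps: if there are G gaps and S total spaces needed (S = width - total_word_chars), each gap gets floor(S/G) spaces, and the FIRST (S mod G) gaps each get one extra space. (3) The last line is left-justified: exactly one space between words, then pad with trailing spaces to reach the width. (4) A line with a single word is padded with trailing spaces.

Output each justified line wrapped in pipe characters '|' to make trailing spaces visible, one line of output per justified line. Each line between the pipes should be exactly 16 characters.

Answer: |purple     fruit|
|been at do be it|
|knife     orange|
|high   give   do|
|banana  as  oats|
|distance fruit  |

Derivation:
Line 1: ['purple', 'fruit'] (min_width=12, slack=4)
Line 2: ['been', 'at', 'do', 'be', 'it'] (min_width=16, slack=0)
Line 3: ['knife', 'orange'] (min_width=12, slack=4)
Line 4: ['high', 'give', 'do'] (min_width=12, slack=4)
Line 5: ['banana', 'as', 'oats'] (min_width=14, slack=2)
Line 6: ['distance', 'fruit'] (min_width=14, slack=2)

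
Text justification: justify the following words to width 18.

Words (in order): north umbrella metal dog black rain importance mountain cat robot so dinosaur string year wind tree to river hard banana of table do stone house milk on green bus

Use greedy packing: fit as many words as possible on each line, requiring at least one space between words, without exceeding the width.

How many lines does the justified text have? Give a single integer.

Line 1: ['north', 'umbrella'] (min_width=14, slack=4)
Line 2: ['metal', 'dog', 'black'] (min_width=15, slack=3)
Line 3: ['rain', 'importance'] (min_width=15, slack=3)
Line 4: ['mountain', 'cat', 'robot'] (min_width=18, slack=0)
Line 5: ['so', 'dinosaur', 'string'] (min_width=18, slack=0)
Line 6: ['year', 'wind', 'tree', 'to'] (min_width=17, slack=1)
Line 7: ['river', 'hard', 'banana'] (min_width=17, slack=1)
Line 8: ['of', 'table', 'do', 'stone'] (min_width=17, slack=1)
Line 9: ['house', 'milk', 'on'] (min_width=13, slack=5)
Line 10: ['green', 'bus'] (min_width=9, slack=9)
Total lines: 10

Answer: 10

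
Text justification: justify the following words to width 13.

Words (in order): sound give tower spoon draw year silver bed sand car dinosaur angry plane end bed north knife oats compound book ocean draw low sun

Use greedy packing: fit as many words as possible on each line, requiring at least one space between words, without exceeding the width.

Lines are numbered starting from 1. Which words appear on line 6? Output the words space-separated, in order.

Answer: dinosaur

Derivation:
Line 1: ['sound', 'give'] (min_width=10, slack=3)
Line 2: ['tower', 'spoon'] (min_width=11, slack=2)
Line 3: ['draw', 'year'] (min_width=9, slack=4)
Line 4: ['silver', 'bed'] (min_width=10, slack=3)
Line 5: ['sand', 'car'] (min_width=8, slack=5)
Line 6: ['dinosaur'] (min_width=8, slack=5)
Line 7: ['angry', 'plane'] (min_width=11, slack=2)
Line 8: ['end', 'bed', 'north'] (min_width=13, slack=0)
Line 9: ['knife', 'oats'] (min_width=10, slack=3)
Line 10: ['compound', 'book'] (min_width=13, slack=0)
Line 11: ['ocean', 'draw'] (min_width=10, slack=3)
Line 12: ['low', 'sun'] (min_width=7, slack=6)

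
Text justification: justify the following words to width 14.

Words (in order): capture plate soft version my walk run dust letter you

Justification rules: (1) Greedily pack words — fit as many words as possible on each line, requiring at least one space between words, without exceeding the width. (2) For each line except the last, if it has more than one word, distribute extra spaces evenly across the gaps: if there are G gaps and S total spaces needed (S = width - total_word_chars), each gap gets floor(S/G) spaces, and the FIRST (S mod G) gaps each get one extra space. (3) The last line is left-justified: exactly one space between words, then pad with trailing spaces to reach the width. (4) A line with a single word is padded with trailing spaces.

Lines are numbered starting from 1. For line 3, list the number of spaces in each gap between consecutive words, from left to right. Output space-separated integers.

Answer: 3 2

Derivation:
Line 1: ['capture', 'plate'] (min_width=13, slack=1)
Line 2: ['soft', 'version'] (min_width=12, slack=2)
Line 3: ['my', 'walk', 'run'] (min_width=11, slack=3)
Line 4: ['dust', 'letter'] (min_width=11, slack=3)
Line 5: ['you'] (min_width=3, slack=11)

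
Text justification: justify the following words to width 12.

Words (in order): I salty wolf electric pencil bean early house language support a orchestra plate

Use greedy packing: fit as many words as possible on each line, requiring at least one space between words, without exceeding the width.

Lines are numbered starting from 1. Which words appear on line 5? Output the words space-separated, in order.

Line 1: ['I', 'salty', 'wolf'] (min_width=12, slack=0)
Line 2: ['electric'] (min_width=8, slack=4)
Line 3: ['pencil', 'bean'] (min_width=11, slack=1)
Line 4: ['early', 'house'] (min_width=11, slack=1)
Line 5: ['language'] (min_width=8, slack=4)
Line 6: ['support', 'a'] (min_width=9, slack=3)
Line 7: ['orchestra'] (min_width=9, slack=3)
Line 8: ['plate'] (min_width=5, slack=7)

Answer: language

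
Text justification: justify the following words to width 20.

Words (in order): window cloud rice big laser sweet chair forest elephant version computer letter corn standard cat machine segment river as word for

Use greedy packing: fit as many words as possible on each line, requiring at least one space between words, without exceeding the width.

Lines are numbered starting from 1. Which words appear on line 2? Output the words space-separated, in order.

Line 1: ['window', 'cloud', 'rice'] (min_width=17, slack=3)
Line 2: ['big', 'laser', 'sweet'] (min_width=15, slack=5)
Line 3: ['chair', 'forest'] (min_width=12, slack=8)
Line 4: ['elephant', 'version'] (min_width=16, slack=4)
Line 5: ['computer', 'letter', 'corn'] (min_width=20, slack=0)
Line 6: ['standard', 'cat', 'machine'] (min_width=20, slack=0)
Line 7: ['segment', 'river', 'as'] (min_width=16, slack=4)
Line 8: ['word', 'for'] (min_width=8, slack=12)

Answer: big laser sweet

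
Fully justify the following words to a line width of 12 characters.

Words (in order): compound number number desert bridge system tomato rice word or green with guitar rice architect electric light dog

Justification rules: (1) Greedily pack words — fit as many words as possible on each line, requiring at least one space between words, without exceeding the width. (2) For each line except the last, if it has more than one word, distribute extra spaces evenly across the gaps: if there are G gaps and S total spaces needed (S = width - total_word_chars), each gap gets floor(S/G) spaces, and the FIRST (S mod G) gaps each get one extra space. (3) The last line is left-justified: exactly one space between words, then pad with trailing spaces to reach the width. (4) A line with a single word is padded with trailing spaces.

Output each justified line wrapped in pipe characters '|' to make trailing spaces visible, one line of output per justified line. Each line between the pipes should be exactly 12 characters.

Line 1: ['compound'] (min_width=8, slack=4)
Line 2: ['number'] (min_width=6, slack=6)
Line 3: ['number'] (min_width=6, slack=6)
Line 4: ['desert'] (min_width=6, slack=6)
Line 5: ['bridge'] (min_width=6, slack=6)
Line 6: ['system'] (min_width=6, slack=6)
Line 7: ['tomato', 'rice'] (min_width=11, slack=1)
Line 8: ['word', 'or'] (min_width=7, slack=5)
Line 9: ['green', 'with'] (min_width=10, slack=2)
Line 10: ['guitar', 'rice'] (min_width=11, slack=1)
Line 11: ['architect'] (min_width=9, slack=3)
Line 12: ['electric'] (min_width=8, slack=4)
Line 13: ['light', 'dog'] (min_width=9, slack=3)

Answer: |compound    |
|number      |
|number      |
|desert      |
|bridge      |
|system      |
|tomato  rice|
|word      or|
|green   with|
|guitar  rice|
|architect   |
|electric    |
|light dog   |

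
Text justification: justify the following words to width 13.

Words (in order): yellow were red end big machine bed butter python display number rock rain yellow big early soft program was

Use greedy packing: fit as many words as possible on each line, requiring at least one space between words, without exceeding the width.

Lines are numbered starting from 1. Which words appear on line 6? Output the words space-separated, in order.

Answer: number rock

Derivation:
Line 1: ['yellow', 'were'] (min_width=11, slack=2)
Line 2: ['red', 'end', 'big'] (min_width=11, slack=2)
Line 3: ['machine', 'bed'] (min_width=11, slack=2)
Line 4: ['butter', 'python'] (min_width=13, slack=0)
Line 5: ['display'] (min_width=7, slack=6)
Line 6: ['number', 'rock'] (min_width=11, slack=2)
Line 7: ['rain', 'yellow'] (min_width=11, slack=2)
Line 8: ['big', 'early'] (min_width=9, slack=4)
Line 9: ['soft', 'program'] (min_width=12, slack=1)
Line 10: ['was'] (min_width=3, slack=10)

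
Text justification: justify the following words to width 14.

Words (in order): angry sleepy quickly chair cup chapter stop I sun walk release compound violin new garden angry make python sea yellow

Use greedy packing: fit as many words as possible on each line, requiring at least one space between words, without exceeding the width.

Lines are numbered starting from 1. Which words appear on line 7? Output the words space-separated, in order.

Line 1: ['angry', 'sleepy'] (min_width=12, slack=2)
Line 2: ['quickly', 'chair'] (min_width=13, slack=1)
Line 3: ['cup', 'chapter'] (min_width=11, slack=3)
Line 4: ['stop', 'I', 'sun'] (min_width=10, slack=4)
Line 5: ['walk', 'release'] (min_width=12, slack=2)
Line 6: ['compound'] (min_width=8, slack=6)
Line 7: ['violin', 'new'] (min_width=10, slack=4)
Line 8: ['garden', 'angry'] (min_width=12, slack=2)
Line 9: ['make', 'python'] (min_width=11, slack=3)
Line 10: ['sea', 'yellow'] (min_width=10, slack=4)

Answer: violin new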